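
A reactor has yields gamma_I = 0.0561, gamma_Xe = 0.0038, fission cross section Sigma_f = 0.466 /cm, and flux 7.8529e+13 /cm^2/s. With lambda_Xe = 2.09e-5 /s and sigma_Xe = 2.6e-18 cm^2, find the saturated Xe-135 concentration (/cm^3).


Xe_eq = (gamma_I + gamma_Xe) * Sigma_f * phi / (lambda_Xe + sigma_Xe * phi)
Numerator = (0.0561 + 0.0038) * 0.466 * 7.8529e+13 = 2.192011e+12
Denominator = 2.09e-5 + 2.6e-18 * 7.8529e+13 = 2.250754e-04
Xe_eq = 2.192011e+12 / 2.250754e-04 = 9.7390e+15 /cm^3

9.7390e+15


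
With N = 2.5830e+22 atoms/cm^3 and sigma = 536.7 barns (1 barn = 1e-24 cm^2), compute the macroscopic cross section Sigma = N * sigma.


Sigma = N * sigma_barns * 1e-24
Sigma = 2.5830e+22 * 536.7 * 1e-24
Sigma = 13.863 /cm

13.863


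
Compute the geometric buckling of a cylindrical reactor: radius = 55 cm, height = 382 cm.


B^2 = (2.405/R)^2 + (pi/H)^2
B^2 = (2.405/55)^2 + (pi/382)^2
B^2 = 0.0019797 /cm^2

0.0019797


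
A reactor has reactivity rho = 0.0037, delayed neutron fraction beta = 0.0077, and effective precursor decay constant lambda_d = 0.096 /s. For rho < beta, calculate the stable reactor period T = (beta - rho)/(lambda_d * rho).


T = (beta - rho) / (lambda_d * rho)
T = (0.0077 - 0.0037) / (0.096 * 0.0037)
T = 11.261 s

11.261


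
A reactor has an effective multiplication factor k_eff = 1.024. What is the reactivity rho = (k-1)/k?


rho = (k_eff - 1) / k_eff
rho = (1.024 - 1) / 1.024
rho = 0.023438

0.023438


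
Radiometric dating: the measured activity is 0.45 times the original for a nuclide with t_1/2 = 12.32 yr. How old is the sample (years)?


lambda = ln(2) / t_half = ln(2) / 12.32 = 0.05626195 /yr
t = -ln(A/A0) / lambda
t = -ln(0.45) / 0.05626195
t = 14.193 yr

14.193


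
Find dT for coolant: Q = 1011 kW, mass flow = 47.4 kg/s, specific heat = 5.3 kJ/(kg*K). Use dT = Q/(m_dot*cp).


dT = Q / (m_dot * cp)
dT = 1011 / (47.4 * 5.3)
dT = 4.0244 C

4.0244


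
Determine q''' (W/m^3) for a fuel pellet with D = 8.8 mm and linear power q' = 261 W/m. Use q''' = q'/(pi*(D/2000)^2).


r = D / 2 / 1000 = 8.8 / 2 / 1000 = 0.0044 m
q''' = q' / (pi * r^2)
q''' = 261 / (pi * 0.0044^2)
q''' = 4.2913e+06 W/m^3

4.2913e+06


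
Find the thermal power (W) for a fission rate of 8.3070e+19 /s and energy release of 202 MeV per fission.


P = fission_rate * E_MeV * 1.602e-13
P = 8.3070e+19 * 202 * 1.602e-13
P = 2.6882e+09 W

2.6882e+09


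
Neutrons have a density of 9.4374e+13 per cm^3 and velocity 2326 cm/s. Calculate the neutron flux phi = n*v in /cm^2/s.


phi = n * v
phi = 9.4374e+13 * 2326
phi = 2.1951e+17 /cm^2/s

2.1951e+17


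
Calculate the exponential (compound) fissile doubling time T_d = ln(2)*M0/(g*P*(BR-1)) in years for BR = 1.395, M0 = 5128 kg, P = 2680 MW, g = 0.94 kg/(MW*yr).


Breeding gain G = BR - 1 = 1.395 - 1 = 0.395
Fissile production rate = g * P * G = 0.94 * 2680 * 0.395 = 995.084 kg/yr
T_d = ln(2) * M0 / (g * P * G)
T_d = ln(2) * 5128 / 995.084 = 3.5720 yr

3.5720


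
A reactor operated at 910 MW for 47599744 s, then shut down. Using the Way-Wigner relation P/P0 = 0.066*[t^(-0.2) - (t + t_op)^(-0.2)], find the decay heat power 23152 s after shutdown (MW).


P/P0 = 0.066 * [t^(-0.2) - (t + t_op)^(-0.2)]
P/P0 = 0.066 * [23152^(-0.2) - (23152 + 47599744)^(-0.2)]
P/P0 = 0.066 * [0.1339931 - 0.02913646] = 0.006920538
P = 910 * 0.006920538 = 6.2977 MW

6.2977


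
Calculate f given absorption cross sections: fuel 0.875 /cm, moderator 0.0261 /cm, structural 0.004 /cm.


f = Sigma_a_fuel / (Sigma_a_fuel + Sigma_a_mod + Sigma_a_other)
f = 0.875 / (0.875 + 0.0261 + 0.004)
f = 0.96674

0.96674


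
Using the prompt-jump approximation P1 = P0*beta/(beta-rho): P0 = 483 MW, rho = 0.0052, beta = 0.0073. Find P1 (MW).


P1/P0 = beta / (beta - rho)
P1/P0 = 0.0073 / (0.0073 - 0.0052) = 3.476190
P1 = 483 * 3.476190 = 1679.0 MW

1679.0


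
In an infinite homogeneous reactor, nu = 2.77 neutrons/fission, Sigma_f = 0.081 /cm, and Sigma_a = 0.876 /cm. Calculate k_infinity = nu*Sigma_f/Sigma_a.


k_inf = nu * Sigma_f / Sigma_a
k_inf = 2.77 * 0.081 / 0.876
k_inf = 0.25613

0.25613


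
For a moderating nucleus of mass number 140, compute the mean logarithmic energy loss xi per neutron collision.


xi = 1 + (A-1)^2/(2A) * ln((A-1)/(A+1))
xi = 1 + (140-1)^2/(2*140) * ln((140-1)/(140 +1))
xi = 0.014218

0.014218


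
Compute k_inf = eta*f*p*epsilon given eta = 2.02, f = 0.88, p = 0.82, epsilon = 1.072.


k_inf = eta * f * p * epsilon
k_inf = 2.02 * 0.88 * 0.82 * 1.072
k_inf = 1.5626

1.5626


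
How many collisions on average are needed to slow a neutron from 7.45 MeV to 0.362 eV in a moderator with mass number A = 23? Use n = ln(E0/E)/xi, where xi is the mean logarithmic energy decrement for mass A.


xi = 1 + (A-1)^2/(2A)*ln((A-1)/(A+1)) = 0.08448899 (for A = 23)
n = ln(E0/E) / xi
n = ln(7.45e6 / 0.362) / 0.08448899
n = ln(2.058011e+07) / 0.08448899 = 199.31

199.31


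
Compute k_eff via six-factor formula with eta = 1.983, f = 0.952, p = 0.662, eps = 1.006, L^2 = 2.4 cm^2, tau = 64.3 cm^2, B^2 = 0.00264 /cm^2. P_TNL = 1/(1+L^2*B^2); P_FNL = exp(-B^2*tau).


k_inf = eta*f*p*eps = 1.983*0.952*0.662*1.006 = 1.257233
P_TNL = 1/(1 + L^2*B^2) = 1/(1 + 2.4*0.00264) = 0.9937039
P_FNL = exp(-B^2*tau) = exp(-0.00264*64.3) = 0.8438741
k_eff = k_inf * P_TNL * P_FNL = 1.257233 * 0.9937039 * 0.8438741
k_eff = 1.0543

1.0543


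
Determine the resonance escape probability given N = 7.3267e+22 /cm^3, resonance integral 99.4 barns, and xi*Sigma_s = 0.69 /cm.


p = exp(-N * I * 1e-24 / (xi*Sigma_s))
p = exp(-7.3267e+22 * 99.4 * 1e-24 / 0.69)
p = 2.6071e-05

2.6071e-05


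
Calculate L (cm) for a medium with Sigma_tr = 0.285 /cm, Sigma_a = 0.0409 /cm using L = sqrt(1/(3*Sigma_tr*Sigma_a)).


D = 1 / (3 * Sigma_tr) = 1 / (3 * 0.285) = 1.169591 cm
L = sqrt(D / Sigma_a)
L = sqrt(1.169591 / 0.0409)
L = 5.3476 cm

5.3476


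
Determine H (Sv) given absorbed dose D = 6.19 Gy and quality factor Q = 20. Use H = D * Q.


H = D * Q
H = 6.19 * 20
H = 123.80 Sv

123.80


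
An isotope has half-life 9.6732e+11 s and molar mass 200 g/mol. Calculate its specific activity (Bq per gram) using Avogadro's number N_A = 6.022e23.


lambda = ln(2) / t_half = ln(2) / 9.6732e+11 = 7.165645e-13 /s
SA = lambda * N_A / M
SA = 7.165645e-13 * 6.022e23 / 200
SA = 2.1576e+09 Bq/g

2.1576e+09


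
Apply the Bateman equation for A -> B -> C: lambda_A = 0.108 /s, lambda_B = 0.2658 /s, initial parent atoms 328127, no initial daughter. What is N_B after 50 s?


N_B(t) = lambda_A * N_A0 / (lambda_B - lambda_A) * [exp(-lambda_A*t) - exp(-lambda_B*t)]
exp(-0.108*50) = 0.004516581; exp(-0.2658*50) = 1.691322e-06
N_B = 0.108 * 328127 / (0.2658 - 0.108) * (0.004516581 - 1.691322e-06)
N_B = 1013.9

1013.9


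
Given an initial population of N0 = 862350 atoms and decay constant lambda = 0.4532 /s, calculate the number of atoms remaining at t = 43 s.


N = N0 * exp(-lambda * t)
N = 862350 * exp(-0.4532 * 43)
N = 0.0029671

0.0029671


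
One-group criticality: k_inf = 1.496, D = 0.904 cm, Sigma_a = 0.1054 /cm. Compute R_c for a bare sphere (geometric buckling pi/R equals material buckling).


L^2 = D / Sigma_a = 0.904 / 0.1054 = 8.576850 cm^2
B_m^2 = (k_inf - 1) / L^2 = (1.496 - 1) / 8.576850 = 0.05783009 /cm^2
For a bare sphere: B_g = pi/R, so R_c = pi / sqrt(B_m^2)
R_c = pi / sqrt(0.05783009) = 13.064 cm

13.064


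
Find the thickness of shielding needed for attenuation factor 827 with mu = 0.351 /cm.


x = ln(factor) / mu
x = ln(827) / 0.351
x = 19.139 cm

19.139


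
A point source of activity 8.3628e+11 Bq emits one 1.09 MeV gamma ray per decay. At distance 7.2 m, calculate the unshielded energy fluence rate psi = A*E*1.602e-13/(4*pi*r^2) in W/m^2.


psi = A * E * 1.602e-13 / (4*pi*r^2)
psi = 8.3628e+11 * 1.09 * 1.602e-13 / (4*pi*7.2^2)
psi = 2.2416e-04 W/m^2

2.2416e-04


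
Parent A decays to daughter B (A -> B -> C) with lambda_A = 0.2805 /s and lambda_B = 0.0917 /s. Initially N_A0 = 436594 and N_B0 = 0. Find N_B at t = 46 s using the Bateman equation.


N_B(t) = lambda_A * N_A0 / (lambda_B - lambda_A) * [exp(-lambda_A*t) - exp(-lambda_B*t)]
exp(-0.2805*46) = 2.490567e-06; exp(-0.0917*46) = 0.01472513
N_B = 0.2805 * 436594 / (0.0917 - 0.2805) * (2.490567e-06 - 0.01472513)
N_B = 9549.8

9549.8


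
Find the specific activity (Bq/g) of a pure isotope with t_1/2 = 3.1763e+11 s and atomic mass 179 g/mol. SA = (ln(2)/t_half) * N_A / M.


lambda = ln(2) / t_half = ln(2) / 3.1763e+11 = 2.182247e-12 /s
SA = lambda * N_A / M
SA = 2.182247e-12 * 6.022e23 / 179
SA = 7.3416e+09 Bq/g

7.3416e+09


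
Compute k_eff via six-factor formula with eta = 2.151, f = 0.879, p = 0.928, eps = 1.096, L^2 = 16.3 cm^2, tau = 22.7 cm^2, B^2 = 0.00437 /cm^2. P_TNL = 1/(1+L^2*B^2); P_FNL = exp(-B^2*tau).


k_inf = eta*f*p*eps = 2.151*0.879*0.928*1.096 = 1.923038
P_TNL = 1/(1 + L^2*B^2) = 1/(1 + 16.3*0.00437) = 0.9335055
P_FNL = exp(-B^2*tau) = exp(-0.00437*22.7) = 0.9055625
k_eff = k_inf * P_TNL * P_FNL = 1.923038 * 0.9335055 * 0.9055625
k_eff = 1.6256

1.6256


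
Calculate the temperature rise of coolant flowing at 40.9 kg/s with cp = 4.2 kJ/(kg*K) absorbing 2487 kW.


dT = Q / (m_dot * cp)
dT = 2487 / (40.9 * 4.2)
dT = 14.478 C

14.478


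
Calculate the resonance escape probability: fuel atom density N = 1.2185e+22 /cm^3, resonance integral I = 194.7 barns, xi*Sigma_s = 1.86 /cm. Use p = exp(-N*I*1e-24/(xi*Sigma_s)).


p = exp(-N * I * 1e-24 / (xi*Sigma_s))
p = exp(-1.2185e+22 * 194.7 * 1e-24 / 1.86)
p = 0.27929

0.27929


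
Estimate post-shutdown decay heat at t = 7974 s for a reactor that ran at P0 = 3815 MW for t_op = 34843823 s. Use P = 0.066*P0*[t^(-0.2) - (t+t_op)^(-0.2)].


P/P0 = 0.066 * [t^(-0.2) - (t + t_op)^(-0.2)]
P/P0 = 0.066 * [7974^(-0.2) - (7974 + 34843823)^(-0.2)]
P/P0 = 0.066 * [0.1658306 - 0.03101380] = 0.008897909
P = 3815 * 0.008897909 = 33.946 MW

33.946


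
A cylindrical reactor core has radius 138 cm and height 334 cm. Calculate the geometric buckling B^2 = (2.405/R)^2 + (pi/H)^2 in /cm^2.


B^2 = (2.405/R)^2 + (pi/H)^2
B^2 = (2.405/138)^2 + (pi/334)^2
B^2 = 3.9219e-04 /cm^2

3.9219e-04


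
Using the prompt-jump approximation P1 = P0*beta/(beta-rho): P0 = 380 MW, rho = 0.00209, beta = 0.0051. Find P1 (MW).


P1/P0 = beta / (beta - rho)
P1/P0 = 0.0051 / (0.0051 - 0.00209) = 1.694352
P1 = 380 * 1.694352 = 643.85 MW

643.85


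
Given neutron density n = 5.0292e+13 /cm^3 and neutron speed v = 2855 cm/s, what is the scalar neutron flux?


phi = n * v
phi = 5.0292e+13 * 2855
phi = 1.4358e+17 /cm^2/s

1.4358e+17


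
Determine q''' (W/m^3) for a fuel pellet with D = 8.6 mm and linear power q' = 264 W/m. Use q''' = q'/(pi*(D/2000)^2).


r = D / 2 / 1000 = 8.6 / 2 / 1000 = 0.0043 m
q''' = q' / (pi * r^2)
q''' = 264 / (pi * 0.0043^2)
q''' = 4.5448e+06 W/m^3

4.5448e+06


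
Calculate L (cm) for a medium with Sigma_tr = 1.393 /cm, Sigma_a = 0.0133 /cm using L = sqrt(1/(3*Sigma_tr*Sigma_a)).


D = 1 / (3 * Sigma_tr) = 1 / (3 * 1.393) = 0.2392917 cm
L = sqrt(D / Sigma_a)
L = sqrt(0.2392917 / 0.0133)
L = 4.2417 cm

4.2417


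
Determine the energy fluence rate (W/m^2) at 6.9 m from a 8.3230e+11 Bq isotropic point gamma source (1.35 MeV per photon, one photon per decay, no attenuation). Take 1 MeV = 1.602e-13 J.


psi = A * E * 1.602e-13 / (4*pi*r^2)
psi = 8.3230e+11 * 1.35 * 1.602e-13 / (4*pi*6.9^2)
psi = 3.0086e-04 W/m^2

3.0086e-04


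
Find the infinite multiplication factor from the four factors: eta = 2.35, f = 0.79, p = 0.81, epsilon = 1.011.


k_inf = eta * f * p * epsilon
k_inf = 2.35 * 0.79 * 0.81 * 1.011
k_inf = 1.5203

1.5203


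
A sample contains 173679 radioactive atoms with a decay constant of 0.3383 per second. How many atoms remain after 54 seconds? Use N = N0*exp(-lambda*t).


N = N0 * exp(-lambda * t)
N = 173679 * exp(-0.3383 * 54)
N = 0.0020229

0.0020229


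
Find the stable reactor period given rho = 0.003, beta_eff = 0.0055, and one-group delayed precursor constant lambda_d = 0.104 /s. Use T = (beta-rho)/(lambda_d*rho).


T = (beta - rho) / (lambda_d * rho)
T = (0.0055 - 0.003) / (0.104 * 0.003)
T = 8.0128 s

8.0128


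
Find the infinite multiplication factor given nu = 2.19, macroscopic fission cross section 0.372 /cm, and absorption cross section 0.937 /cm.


k_inf = nu * Sigma_f / Sigma_a
k_inf = 2.19 * 0.372 / 0.937
k_inf = 0.86946

0.86946


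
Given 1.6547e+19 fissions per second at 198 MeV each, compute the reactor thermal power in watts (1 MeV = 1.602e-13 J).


P = fission_rate * E_MeV * 1.602e-13
P = 1.6547e+19 * 198 * 1.602e-13
P = 5.2486e+08 W

5.2486e+08


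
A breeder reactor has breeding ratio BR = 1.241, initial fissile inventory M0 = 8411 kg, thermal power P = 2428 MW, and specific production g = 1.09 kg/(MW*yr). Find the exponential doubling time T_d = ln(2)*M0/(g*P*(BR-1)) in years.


Breeding gain G = BR - 1 = 1.241 - 1 = 0.241
Fissile production rate = g * P * G = 1.09 * 2428 * 0.241 = 637.81132 kg/yr
T_d = ln(2) * M0 / (g * P * G)
T_d = ln(2) * 8411 / 637.81132 = 9.1407 yr

9.1407


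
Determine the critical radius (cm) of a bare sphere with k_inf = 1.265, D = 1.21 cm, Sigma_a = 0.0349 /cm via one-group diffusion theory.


L^2 = D / Sigma_a = 1.21 / 0.0349 = 34.67049 cm^2
B_m^2 = (k_inf - 1) / L^2 = (1.265 - 1) / 34.67049 = 0.007643388 /cm^2
For a bare sphere: B_g = pi/R, so R_c = pi / sqrt(B_m^2)
R_c = pi / sqrt(0.007643388) = 35.934 cm

35.934


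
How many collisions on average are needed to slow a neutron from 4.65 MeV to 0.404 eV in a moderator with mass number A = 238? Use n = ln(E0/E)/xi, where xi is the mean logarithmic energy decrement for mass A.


xi = 1 + (A-1)^2/(2A)*ln((A-1)/(A+1)) = 0.008379872 (for A = 238)
n = ln(E0/E) / xi
n = ln(4.65e6 / 0.404) / 0.008379872
n = ln(1.150990e+07) / 0.008379872 = 1940.2

1940.2


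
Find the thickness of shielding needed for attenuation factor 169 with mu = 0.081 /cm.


x = ln(factor) / mu
x = ln(169) / 0.081
x = 63.332 cm

63.332


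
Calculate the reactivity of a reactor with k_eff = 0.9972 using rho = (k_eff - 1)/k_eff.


rho = (k_eff - 1) / k_eff
rho = (0.9972 - 1) / 0.9972
rho = -0.0028079

-0.0028079


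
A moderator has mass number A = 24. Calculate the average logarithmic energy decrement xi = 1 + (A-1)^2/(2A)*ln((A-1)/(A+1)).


xi = 1 + (A-1)^2/(2A) * ln((A-1)/(A+1))
xi = 1 + (24-1)^2/(2*24) * ln((24-1)/(24 +1))
xi = 0.081065

0.081065


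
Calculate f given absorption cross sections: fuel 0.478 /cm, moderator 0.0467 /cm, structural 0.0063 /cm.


f = Sigma_a_fuel / (Sigma_a_fuel + Sigma_a_mod + Sigma_a_other)
f = 0.478 / (0.478 + 0.0467 + 0.0063)
f = 0.90019

0.90019


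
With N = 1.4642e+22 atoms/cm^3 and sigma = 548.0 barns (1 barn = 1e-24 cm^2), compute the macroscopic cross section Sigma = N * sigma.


Sigma = N * sigma_barns * 1e-24
Sigma = 1.4642e+22 * 548.0 * 1e-24
Sigma = 8.0238 /cm

8.0238


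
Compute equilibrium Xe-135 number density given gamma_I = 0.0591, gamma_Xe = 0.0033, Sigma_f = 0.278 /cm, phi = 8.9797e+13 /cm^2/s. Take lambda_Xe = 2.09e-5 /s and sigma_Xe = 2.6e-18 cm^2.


Xe_eq = (gamma_I + gamma_Xe) * Sigma_f * phi / (lambda_Xe + sigma_Xe * phi)
Numerator = (0.0591 + 0.0033) * 0.278 * 8.9797e+13 = 1.557727e+12
Denominator = 2.09e-5 + 2.6e-18 * 8.9797e+13 = 2.543722e-04
Xe_eq = 1.557727e+12 / 2.543722e-04 = 6.1238e+15 /cm^3

6.1238e+15


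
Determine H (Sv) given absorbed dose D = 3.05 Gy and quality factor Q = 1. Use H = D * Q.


H = D * Q
H = 3.05 * 1
H = 3.0500 Sv

3.0500


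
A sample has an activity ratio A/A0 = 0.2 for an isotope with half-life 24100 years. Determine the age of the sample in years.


lambda = ln(2) / t_half = ln(2) / 24100 = 2.876129e-05 /yr
t = -ln(A/A0) / lambda
t = -ln(0.2) / 2.876129e-05
t = 55958 yr

55958


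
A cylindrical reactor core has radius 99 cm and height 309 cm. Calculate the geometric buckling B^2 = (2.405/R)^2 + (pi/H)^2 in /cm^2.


B^2 = (2.405/R)^2 + (pi/H)^2
B^2 = (2.405/99)^2 + (pi/309)^2
B^2 = 6.9351e-04 /cm^2

6.9351e-04


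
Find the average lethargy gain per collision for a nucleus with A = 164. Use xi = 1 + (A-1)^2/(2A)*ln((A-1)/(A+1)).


xi = 1 + (A-1)^2/(2A) * ln((A-1)/(A+1))
xi = 1 + (164-1)^2/(2*164) * ln((164-1)/(164 +1))
xi = 0.012146

0.012146


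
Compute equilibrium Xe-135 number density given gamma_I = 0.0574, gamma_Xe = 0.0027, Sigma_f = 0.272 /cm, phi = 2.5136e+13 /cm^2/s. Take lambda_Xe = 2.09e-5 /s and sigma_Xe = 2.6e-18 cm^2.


Xe_eq = (gamma_I + gamma_Xe) * Sigma_f * phi / (lambda_Xe + sigma_Xe * phi)
Numerator = (0.0574 + 0.0027) * 0.272 * 2.5136e+13 = 4.109032e+11
Denominator = 2.09e-5 + 2.6e-18 * 2.5136e+13 = 8.625360e-05
Xe_eq = 4.109032e+11 / 8.625360e-05 = 4.7639e+15 /cm^3

4.7639e+15


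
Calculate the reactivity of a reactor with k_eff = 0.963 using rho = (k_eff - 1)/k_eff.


rho = (k_eff - 1) / k_eff
rho = (0.963 - 1) / 0.963
rho = -0.038422

-0.038422


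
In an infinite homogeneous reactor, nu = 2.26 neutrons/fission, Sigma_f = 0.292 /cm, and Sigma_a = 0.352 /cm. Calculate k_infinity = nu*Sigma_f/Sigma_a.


k_inf = nu * Sigma_f / Sigma_a
k_inf = 2.26 * 0.292 / 0.352
k_inf = 1.8748

1.8748


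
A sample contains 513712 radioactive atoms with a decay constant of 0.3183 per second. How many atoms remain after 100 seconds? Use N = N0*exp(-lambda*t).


N = N0 * exp(-lambda * t)
N = 513712 * exp(-0.3183 * 100)
N = 7.7113e-09

7.7113e-09


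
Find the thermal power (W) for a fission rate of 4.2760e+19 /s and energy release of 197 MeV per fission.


P = fission_rate * E_MeV * 1.602e-13
P = 4.2760e+19 * 197 * 1.602e-13
P = 1.3495e+09 W

1.3495e+09


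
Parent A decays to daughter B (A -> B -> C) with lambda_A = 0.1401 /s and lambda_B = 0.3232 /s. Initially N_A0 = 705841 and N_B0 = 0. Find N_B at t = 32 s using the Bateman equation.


N_B(t) = lambda_A * N_A0 / (lambda_B - lambda_A) * [exp(-lambda_A*t) - exp(-lambda_B*t)]
exp(-0.1401*32) = 0.01129720; exp(-0.3232*32) = 3.223686e-05
N_B = 0.1401 * 705841 / (0.3232 - 0.1401) * (0.01129720 - 3.223686e-05)
N_B = 6084.0

6084.0


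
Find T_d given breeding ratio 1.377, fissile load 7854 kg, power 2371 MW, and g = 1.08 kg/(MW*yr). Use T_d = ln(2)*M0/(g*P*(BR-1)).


Breeding gain G = BR - 1 = 1.377 - 1 = 0.377
Fissile production rate = g * P * G = 1.08 * 2371 * 0.377 = 965.37636 kg/yr
T_d = ln(2) * M0 / (g * P * G)
T_d = ln(2) * 7854 / 965.37636 = 5.6392 yr

5.6392


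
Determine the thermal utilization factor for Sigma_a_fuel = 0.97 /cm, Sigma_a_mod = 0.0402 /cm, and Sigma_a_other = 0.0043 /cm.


f = Sigma_a_fuel / (Sigma_a_fuel + Sigma_a_mod + Sigma_a_other)
f = 0.97 / (0.97 + 0.0402 + 0.0043)
f = 0.95614

0.95614


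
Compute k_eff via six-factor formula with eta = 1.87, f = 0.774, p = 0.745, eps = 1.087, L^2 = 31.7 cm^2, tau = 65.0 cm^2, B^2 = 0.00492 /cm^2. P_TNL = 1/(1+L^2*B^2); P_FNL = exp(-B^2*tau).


k_inf = eta*f*p*eps = 1.87*0.774*0.745*1.087 = 1.172110
P_TNL = 1/(1 + L^2*B^2) = 1/(1 + 31.7*0.00492) = 0.8650788
P_FNL = exp(-B^2*tau) = exp(-0.00492*65.0) = 0.7262943
k_eff = k_inf * P_TNL * P_FNL = 1.172110 * 0.8650788 * 0.7262943
k_eff = 0.73644

0.73644


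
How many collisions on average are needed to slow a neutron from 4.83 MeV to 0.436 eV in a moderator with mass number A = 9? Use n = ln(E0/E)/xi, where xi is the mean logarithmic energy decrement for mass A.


xi = 1 + (A-1)^2/(2A)*ln((A-1)/(A+1)) = 0.2066007 (for A = 9)
n = ln(E0/E) / xi
n = ln(4.83e6 / 0.436) / 0.2066007
n = ln(1.107798e+07) / 0.2066007 = 78.511

78.511


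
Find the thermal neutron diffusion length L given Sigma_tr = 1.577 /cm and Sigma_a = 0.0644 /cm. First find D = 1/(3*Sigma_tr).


D = 1 / (3 * Sigma_tr) = 1 / (3 * 1.577) = 0.2113718 cm
L = sqrt(D / Sigma_a)
L = sqrt(0.2113718 / 0.0644)
L = 1.8117 cm

1.8117


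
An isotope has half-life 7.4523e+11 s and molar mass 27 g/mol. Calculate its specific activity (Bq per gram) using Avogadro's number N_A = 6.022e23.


lambda = ln(2) / t_half = ln(2) / 7.4523e+11 = 9.301118e-13 /s
SA = lambda * N_A / M
SA = 9.301118e-13 * 6.022e23 / 27
SA = 2.0745e+10 Bq/g

2.0745e+10


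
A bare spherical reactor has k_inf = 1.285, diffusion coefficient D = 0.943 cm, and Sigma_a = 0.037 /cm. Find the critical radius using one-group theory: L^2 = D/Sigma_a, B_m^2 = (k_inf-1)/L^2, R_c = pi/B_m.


L^2 = D / Sigma_a = 0.943 / 0.037 = 25.48649 cm^2
B_m^2 = (k_inf - 1) / L^2 = (1.285 - 1) / 25.48649 = 0.01118240 /cm^2
For a bare sphere: B_g = pi/R, so R_c = pi / sqrt(B_m^2)
R_c = pi / sqrt(0.01118240) = 29.709 cm

29.709


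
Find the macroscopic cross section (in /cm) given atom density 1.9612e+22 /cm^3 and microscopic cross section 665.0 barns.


Sigma = N * sigma_barns * 1e-24
Sigma = 1.9612e+22 * 665.0 * 1e-24
Sigma = 13.042 /cm

13.042


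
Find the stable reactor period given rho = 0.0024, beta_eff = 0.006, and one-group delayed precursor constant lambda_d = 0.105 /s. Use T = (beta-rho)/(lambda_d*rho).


T = (beta - rho) / (lambda_d * rho)
T = (0.006 - 0.0024) / (0.105 * 0.0024)
T = 14.286 s

14.286


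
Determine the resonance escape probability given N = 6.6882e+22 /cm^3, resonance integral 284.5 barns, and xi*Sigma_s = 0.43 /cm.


p = exp(-N * I * 1e-24 / (xi*Sigma_s))
p = exp(-6.6882e+22 * 284.5 * 1e-24 / 0.43)
p = 6.0539e-20

6.0539e-20


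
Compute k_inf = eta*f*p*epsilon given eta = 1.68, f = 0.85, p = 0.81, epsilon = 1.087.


k_inf = eta * f * p * epsilon
k_inf = 1.68 * 0.85 * 0.81 * 1.087
k_inf = 1.2573

1.2573


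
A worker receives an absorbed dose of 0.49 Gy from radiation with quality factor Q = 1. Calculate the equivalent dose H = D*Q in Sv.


H = D * Q
H = 0.49 * 1
H = 0.49000 Sv

0.49000


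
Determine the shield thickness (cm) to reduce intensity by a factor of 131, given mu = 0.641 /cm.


x = ln(factor) / mu
x = ln(131) / 0.641
x = 7.6056 cm

7.6056


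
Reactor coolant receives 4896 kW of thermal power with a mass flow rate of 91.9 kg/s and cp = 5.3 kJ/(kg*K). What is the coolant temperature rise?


dT = Q / (m_dot * cp)
dT = 4896 / (91.9 * 5.3)
dT = 10.052 C

10.052


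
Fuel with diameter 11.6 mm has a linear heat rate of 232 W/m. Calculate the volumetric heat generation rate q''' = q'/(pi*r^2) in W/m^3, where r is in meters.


r = D / 2 / 1000 = 11.6 / 2 / 1000 = 0.0058 m
q''' = q' / (pi * r^2)
q''' = 232 / (pi * 0.0058^2)
q''' = 2.1952e+06 W/m^3

2.1952e+06


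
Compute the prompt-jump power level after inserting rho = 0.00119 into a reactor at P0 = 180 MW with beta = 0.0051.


P1/P0 = beta / (beta - rho)
P1/P0 = 0.0051 / (0.0051 - 0.00119) = 1.304348
P1 = 180 * 1.304348 = 234.78 MW

234.78


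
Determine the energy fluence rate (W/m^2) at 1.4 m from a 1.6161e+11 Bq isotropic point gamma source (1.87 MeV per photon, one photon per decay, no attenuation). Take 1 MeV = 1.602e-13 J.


psi = A * E * 1.602e-13 / (4*pi*r^2)
psi = 1.6161e+11 * 1.87 * 1.602e-13 / (4*pi*1.4^2)
psi = 0.0019657 W/m^2

0.0019657


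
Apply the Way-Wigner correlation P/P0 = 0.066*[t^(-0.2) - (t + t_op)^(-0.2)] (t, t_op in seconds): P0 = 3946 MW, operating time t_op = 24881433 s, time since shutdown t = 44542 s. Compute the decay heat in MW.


P/P0 = 0.066 * [t^(-0.2) - (t + t_op)^(-0.2)]
P/P0 = 0.066 * [44542^(-0.2) - (44542 + 24881433)^(-0.2)]
P/P0 = 0.066 * [0.1175563 - 0.03316420] = 0.005569879
P = 3946 * 0.005569879 = 21.979 MW

21.979


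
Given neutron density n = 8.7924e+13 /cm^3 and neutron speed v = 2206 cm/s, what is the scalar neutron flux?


phi = n * v
phi = 8.7924e+13 * 2206
phi = 1.9396e+17 /cm^2/s

1.9396e+17


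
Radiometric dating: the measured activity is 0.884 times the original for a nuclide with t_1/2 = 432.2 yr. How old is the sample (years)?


lambda = ln(2) / t_half = ln(2) / 432.2 = 0.001603765 /yr
t = -ln(A/A0) / lambda
t = -ln(0.884) / 0.001603765
t = 76.880 yr

76.880


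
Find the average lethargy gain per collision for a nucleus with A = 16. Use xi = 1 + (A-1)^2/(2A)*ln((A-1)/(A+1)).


xi = 1 + (A-1)^2/(2A) * ln((A-1)/(A+1))
xi = 1 + (16-1)^2/(2*16) * ln((16-1)/(16 +1))
xi = 0.11995

0.11995


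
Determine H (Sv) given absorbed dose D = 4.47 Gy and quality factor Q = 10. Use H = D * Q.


H = D * Q
H = 4.47 * 10
H = 44.700 Sv

44.700


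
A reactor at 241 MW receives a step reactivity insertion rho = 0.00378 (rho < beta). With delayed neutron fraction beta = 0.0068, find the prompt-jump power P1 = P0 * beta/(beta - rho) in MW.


P1/P0 = beta / (beta - rho)
P1/P0 = 0.0068 / (0.0068 - 0.00378) = 2.251656
P1 = 241 * 2.251656 = 542.65 MW

542.65


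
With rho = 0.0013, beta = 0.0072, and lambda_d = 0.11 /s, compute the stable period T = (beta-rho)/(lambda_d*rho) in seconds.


T = (beta - rho) / (lambda_d * rho)
T = (0.0072 - 0.0013) / (0.11 * 0.0013)
T = 41.259 s

41.259


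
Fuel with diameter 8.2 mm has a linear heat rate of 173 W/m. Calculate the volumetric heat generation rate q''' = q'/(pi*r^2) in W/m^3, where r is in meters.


r = D / 2 / 1000 = 8.2 / 2 / 1000 = 0.0041 m
q''' = q' / (pi * r^2)
q''' = 173 / (pi * 0.0041^2)
q''' = 3.2759e+06 W/m^3

3.2759e+06


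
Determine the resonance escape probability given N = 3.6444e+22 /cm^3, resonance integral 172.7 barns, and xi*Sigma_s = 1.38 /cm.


p = exp(-N * I * 1e-24 / (xi*Sigma_s))
p = exp(-3.6444e+22 * 172.7 * 1e-24 / 1.38)
p = 0.010454

0.010454


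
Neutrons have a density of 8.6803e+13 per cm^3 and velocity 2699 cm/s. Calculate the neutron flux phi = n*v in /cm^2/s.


phi = n * v
phi = 8.6803e+13 * 2699
phi = 2.3428e+17 /cm^2/s

2.3428e+17


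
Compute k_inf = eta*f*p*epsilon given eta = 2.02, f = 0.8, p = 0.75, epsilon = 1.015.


k_inf = eta * f * p * epsilon
k_inf = 2.02 * 0.8 * 0.75 * 1.015
k_inf = 1.2302

1.2302


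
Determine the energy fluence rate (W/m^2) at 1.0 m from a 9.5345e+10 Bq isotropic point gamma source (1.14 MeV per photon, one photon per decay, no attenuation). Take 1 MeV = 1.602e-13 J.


psi = A * E * 1.602e-13 / (4*pi*r^2)
psi = 9.5345e+10 * 1.14 * 1.602e-13 / (4*pi*1.0^2)
psi = 0.0013857 W/m^2

0.0013857


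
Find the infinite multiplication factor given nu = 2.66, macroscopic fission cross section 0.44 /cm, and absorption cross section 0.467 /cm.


k_inf = nu * Sigma_f / Sigma_a
k_inf = 2.66 * 0.44 / 0.467
k_inf = 2.5062

2.5062


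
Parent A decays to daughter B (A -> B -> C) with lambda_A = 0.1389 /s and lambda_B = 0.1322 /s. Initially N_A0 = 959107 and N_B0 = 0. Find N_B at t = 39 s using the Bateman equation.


N_B(t) = lambda_A * N_A0 / (lambda_B - lambda_A) * [exp(-lambda_A*t) - exp(-lambda_B*t)]
exp(-0.1389*39) = 0.004440004; exp(-0.1322*39) = 0.005765866
N_B = 0.1389 * 959107 / (0.1322 - 0.1389) * (0.004440004 - 0.005765866)
N_B = 26363

26363


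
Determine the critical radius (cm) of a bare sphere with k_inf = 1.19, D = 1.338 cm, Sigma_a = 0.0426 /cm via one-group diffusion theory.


L^2 = D / Sigma_a = 1.338 / 0.0426 = 31.40845 cm^2
B_m^2 = (k_inf - 1) / L^2 = (1.19 - 1) / 31.40845 = 0.006049327 /cm^2
For a bare sphere: B_g = pi/R, so R_c = pi / sqrt(B_m^2)
R_c = pi / sqrt(0.006049327) = 40.392 cm

40.392


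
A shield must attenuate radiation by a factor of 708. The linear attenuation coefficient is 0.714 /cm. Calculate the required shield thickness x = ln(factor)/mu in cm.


x = ln(factor) / mu
x = ln(708) / 0.714
x = 9.1911 cm

9.1911


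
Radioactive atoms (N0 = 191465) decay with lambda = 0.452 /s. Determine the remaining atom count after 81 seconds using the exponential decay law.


N = N0 * exp(-lambda * t)
N = 191465 * exp(-0.452 * 81)
N = 2.4082e-11

2.4082e-11


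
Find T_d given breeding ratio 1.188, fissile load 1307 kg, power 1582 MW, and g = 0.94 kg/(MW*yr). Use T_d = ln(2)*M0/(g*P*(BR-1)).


Breeding gain G = BR - 1 = 1.188 - 1 = 0.188
Fissile production rate = g * P * G = 0.94 * 1582 * 0.188 = 279.57104 kg/yr
T_d = ln(2) * M0 / (g * P * G)
T_d = ln(2) * 1307 / 279.57104 = 3.2405 yr

3.2405


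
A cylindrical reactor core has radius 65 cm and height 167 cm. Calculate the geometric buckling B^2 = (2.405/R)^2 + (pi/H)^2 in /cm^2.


B^2 = (2.405/R)^2 + (pi/H)^2
B^2 = (2.405/65)^2 + (pi/167)^2
B^2 = 0.0017229 /cm^2

0.0017229


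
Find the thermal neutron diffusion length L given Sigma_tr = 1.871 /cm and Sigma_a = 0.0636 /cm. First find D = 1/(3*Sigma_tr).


D = 1 / (3 * Sigma_tr) = 1 / (3 * 1.871) = 0.1781578 cm
L = sqrt(D / Sigma_a)
L = sqrt(0.1781578 / 0.0636)
L = 1.6737 cm

1.6737


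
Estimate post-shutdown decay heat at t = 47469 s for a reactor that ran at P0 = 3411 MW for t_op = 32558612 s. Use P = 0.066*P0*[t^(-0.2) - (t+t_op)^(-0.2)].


P/P0 = 0.066 * [t^(-0.2) - (t + t_op)^(-0.2)]
P/P0 = 0.066 * [47469^(-0.2) - (47469 + 32558612)^(-0.2)]
P/P0 = 0.066 * [0.1160695 - 0.03142970] = 0.005586227
P = 3411 * 0.005586227 = 19.055 MW

19.055


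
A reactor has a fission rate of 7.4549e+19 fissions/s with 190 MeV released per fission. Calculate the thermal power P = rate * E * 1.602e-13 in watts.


P = fission_rate * E_MeV * 1.602e-13
P = 7.4549e+19 * 190 * 1.602e-13
P = 2.2691e+09 W

2.2691e+09


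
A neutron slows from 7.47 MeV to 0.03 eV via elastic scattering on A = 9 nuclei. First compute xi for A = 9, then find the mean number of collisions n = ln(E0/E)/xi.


xi = 1 + (A-1)^2/(2A)*ln((A-1)/(A+1)) = 0.2066007 (for A = 9)
n = ln(E0/E) / xi
n = ln(7.47e6 / 0.03) / 0.2066007
n = ln(2.490000e+08) / 0.2066007 = 93.576

93.576


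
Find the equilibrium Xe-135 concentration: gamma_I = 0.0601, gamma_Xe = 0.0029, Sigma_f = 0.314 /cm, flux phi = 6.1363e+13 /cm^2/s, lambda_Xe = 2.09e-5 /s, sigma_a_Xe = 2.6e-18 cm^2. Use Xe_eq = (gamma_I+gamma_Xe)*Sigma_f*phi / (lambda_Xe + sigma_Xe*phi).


Xe_eq = (gamma_I + gamma_Xe) * Sigma_f * phi / (lambda_Xe + sigma_Xe * phi)
Numerator = (0.0601 + 0.0029) * 0.314 * 6.1363e+13 = 1.213883e+12
Denominator = 2.09e-5 + 2.6e-18 * 6.1363e+13 = 1.804438e-04
Xe_eq = 1.213883e+12 / 1.804438e-04 = 6.7272e+15 /cm^3

6.7272e+15


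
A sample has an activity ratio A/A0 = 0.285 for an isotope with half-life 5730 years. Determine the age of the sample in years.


lambda = ln(2) / t_half = ln(2) / 5730 = 1.209681e-04 /yr
t = -ln(A/A0) / lambda
t = -ln(0.285) / 1.209681e-04
t = 10377 yr

10377


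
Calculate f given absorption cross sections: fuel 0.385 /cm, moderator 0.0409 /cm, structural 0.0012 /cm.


f = Sigma_a_fuel / (Sigma_a_fuel + Sigma_a_mod + Sigma_a_other)
f = 0.385 / (0.385 + 0.0409 + 0.0012)
f = 0.90143

0.90143


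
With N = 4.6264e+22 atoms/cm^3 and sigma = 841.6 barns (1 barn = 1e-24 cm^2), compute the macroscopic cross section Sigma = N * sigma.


Sigma = N * sigma_barns * 1e-24
Sigma = 4.6264e+22 * 841.6 * 1e-24
Sigma = 38.936 /cm

38.936


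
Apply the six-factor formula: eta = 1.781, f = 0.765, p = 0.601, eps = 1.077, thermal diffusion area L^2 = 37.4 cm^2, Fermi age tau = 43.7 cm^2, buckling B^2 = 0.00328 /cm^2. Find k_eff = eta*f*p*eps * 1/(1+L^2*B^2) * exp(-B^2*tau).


k_inf = eta*f*p*eps = 1.781*0.765*0.601*1.077 = 0.8818923
P_TNL = 1/(1 + L^2*B^2) = 1/(1 + 37.4*0.00328) = 0.8907321
P_FNL = exp(-B^2*tau) = exp(-0.00328*43.7) = 0.8664629
k_eff = k_inf * P_TNL * P_FNL = 0.8818923 * 0.8907321 * 0.8664629
k_eff = 0.68063

0.68063


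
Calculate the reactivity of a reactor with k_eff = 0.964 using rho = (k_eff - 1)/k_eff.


rho = (k_eff - 1) / k_eff
rho = (0.964 - 1) / 0.964
rho = -0.037344

-0.037344


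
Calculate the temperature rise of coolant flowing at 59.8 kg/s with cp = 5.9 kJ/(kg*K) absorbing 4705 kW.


dT = Q / (m_dot * cp)
dT = 4705 / (59.8 * 5.9)
dT = 13.335 C

13.335


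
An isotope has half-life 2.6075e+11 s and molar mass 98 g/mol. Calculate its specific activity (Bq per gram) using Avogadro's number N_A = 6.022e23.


lambda = ln(2) / t_half = ln(2) / 2.6075e+11 = 2.658283e-12 /s
SA = lambda * N_A / M
SA = 2.658283e-12 * 6.022e23 / 98
SA = 1.6335e+10 Bq/g

1.6335e+10


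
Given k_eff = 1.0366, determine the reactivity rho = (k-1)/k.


rho = (k_eff - 1) / k_eff
rho = (1.0366 - 1) / 1.0366
rho = 0.035308

0.035308


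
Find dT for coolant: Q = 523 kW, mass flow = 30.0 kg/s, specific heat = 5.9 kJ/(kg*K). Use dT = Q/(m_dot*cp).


dT = Q / (m_dot * cp)
dT = 523 / (30.0 * 5.9)
dT = 2.9548 C

2.9548


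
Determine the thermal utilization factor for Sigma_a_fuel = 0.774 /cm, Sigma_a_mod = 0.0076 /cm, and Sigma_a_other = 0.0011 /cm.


f = Sigma_a_fuel / (Sigma_a_fuel + Sigma_a_mod + Sigma_a_other)
f = 0.774 / (0.774 + 0.0076 + 0.0011)
f = 0.98888

0.98888


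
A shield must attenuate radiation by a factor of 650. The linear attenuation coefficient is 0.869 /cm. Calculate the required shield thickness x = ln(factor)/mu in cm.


x = ln(factor) / mu
x = ln(650) / 0.869
x = 7.4534 cm

7.4534


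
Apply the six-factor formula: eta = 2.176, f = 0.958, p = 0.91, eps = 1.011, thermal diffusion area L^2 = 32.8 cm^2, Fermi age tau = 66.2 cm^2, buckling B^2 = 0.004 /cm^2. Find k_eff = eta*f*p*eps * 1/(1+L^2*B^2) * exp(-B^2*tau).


k_inf = eta*f*p*eps = 2.176*0.958*0.91*1.011 = 1.917860
P_TNL = 1/(1 + L^2*B^2) = 1/(1 + 32.8*0.004) = 0.8840170
P_FNL = exp(-B^2*tau) = exp(-0.004*66.2) = 0.7673594
k_eff = k_inf * P_TNL * P_FNL = 1.917860 * 0.8840170 * 0.7673594
k_eff = 1.3010

1.3010


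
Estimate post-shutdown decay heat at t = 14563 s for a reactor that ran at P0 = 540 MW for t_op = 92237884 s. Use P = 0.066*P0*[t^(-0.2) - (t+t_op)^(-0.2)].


P/P0 = 0.066 * [t^(-0.2) - (t + t_op)^(-0.2)]
P/P0 = 0.066 * [14563^(-0.2) - (14563 + 92237884)^(-0.2)]
P/P0 = 0.066 * [0.1470110 - 0.02552727] = 0.008017926
P = 540 * 0.008017926 = 4.3297 MW

4.3297


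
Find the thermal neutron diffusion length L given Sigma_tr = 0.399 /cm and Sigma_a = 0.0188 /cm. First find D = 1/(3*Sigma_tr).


D = 1 / (3 * Sigma_tr) = 1 / (3 * 0.399) = 0.8354219 cm
L = sqrt(D / Sigma_a)
L = sqrt(0.8354219 / 0.0188)
L = 6.6661 cm

6.6661


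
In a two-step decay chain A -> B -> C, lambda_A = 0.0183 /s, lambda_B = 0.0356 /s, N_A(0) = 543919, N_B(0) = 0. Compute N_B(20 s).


N_B(t) = lambda_A * N_A0 / (lambda_B - lambda_A) * [exp(-lambda_A*t) - exp(-lambda_B*t)]
exp(-0.0183*20) = 0.6935028; exp(-0.0356*20) = 0.4906619
N_B = 0.0183 * 543919 / (0.0356 - 0.0183) * (0.6935028 - 0.4906619)
N_B = 116706

116706


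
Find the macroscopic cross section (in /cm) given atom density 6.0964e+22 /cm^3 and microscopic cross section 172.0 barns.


Sigma = N * sigma_barns * 1e-24
Sigma = 6.0964e+22 * 172.0 * 1e-24
Sigma = 10.486 /cm

10.486


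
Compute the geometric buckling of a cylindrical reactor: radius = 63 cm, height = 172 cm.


B^2 = (2.405/R)^2 + (pi/H)^2
B^2 = (2.405/63)^2 + (pi/172)^2
B^2 = 0.0017909 /cm^2

0.0017909


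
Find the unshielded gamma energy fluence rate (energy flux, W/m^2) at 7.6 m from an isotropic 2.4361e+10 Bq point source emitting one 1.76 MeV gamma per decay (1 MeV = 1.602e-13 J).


psi = A * E * 1.602e-13 / (4*pi*r^2)
psi = 2.4361e+10 * 1.76 * 1.602e-13 / (4*pi*7.6^2)
psi = 9.4631e-06 W/m^2

9.4631e-06


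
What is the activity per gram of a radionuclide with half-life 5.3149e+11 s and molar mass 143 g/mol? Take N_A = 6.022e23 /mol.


lambda = ln(2) / t_half = ln(2) / 5.3149e+11 = 1.304158e-12 /s
SA = lambda * N_A / M
SA = 1.304158e-12 * 6.022e23 / 143
SA = 5.4921e+09 Bq/g

5.4921e+09


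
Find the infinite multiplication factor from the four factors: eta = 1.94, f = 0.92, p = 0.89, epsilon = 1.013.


k_inf = eta * f * p * epsilon
k_inf = 1.94 * 0.92 * 0.89 * 1.013
k_inf = 1.6091

1.6091


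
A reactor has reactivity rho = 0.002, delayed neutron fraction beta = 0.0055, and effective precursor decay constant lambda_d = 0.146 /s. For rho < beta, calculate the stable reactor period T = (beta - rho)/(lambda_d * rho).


T = (beta - rho) / (lambda_d * rho)
T = (0.0055 - 0.002) / (0.146 * 0.002)
T = 11.986 s

11.986


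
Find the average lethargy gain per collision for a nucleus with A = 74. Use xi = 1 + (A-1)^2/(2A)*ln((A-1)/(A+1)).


xi = 1 + (A-1)^2/(2A) * ln((A-1)/(A+1))
xi = 1 + (74-1)^2/(2*74) * ln((74-1)/(74 +1))
xi = 0.026785

0.026785


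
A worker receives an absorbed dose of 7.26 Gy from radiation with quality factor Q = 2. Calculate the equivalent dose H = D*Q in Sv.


H = D * Q
H = 7.26 * 2
H = 14.520 Sv

14.520


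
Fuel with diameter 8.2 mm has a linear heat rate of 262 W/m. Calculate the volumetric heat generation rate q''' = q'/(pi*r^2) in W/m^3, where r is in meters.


r = D / 2 / 1000 = 8.2 / 2 / 1000 = 0.0041 m
q''' = q' / (pi * r^2)
q''' = 262 / (pi * 0.0041^2)
q''' = 4.9612e+06 W/m^3

4.9612e+06


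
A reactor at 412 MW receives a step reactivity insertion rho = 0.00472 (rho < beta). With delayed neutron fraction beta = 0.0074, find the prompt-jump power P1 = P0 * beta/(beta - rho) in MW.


P1/P0 = beta / (beta - rho)
P1/P0 = 0.0074 / (0.0074 - 0.00472) = 2.761194
P1 = 412 * 2.761194 = 1137.6 MW

1137.6


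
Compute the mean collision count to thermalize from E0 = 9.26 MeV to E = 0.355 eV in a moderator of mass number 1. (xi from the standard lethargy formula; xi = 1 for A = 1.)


xi = 1 + (A-1)^2/(2A)*ln((A-1)/(A+1)) = 1 (for A = 1)
n = ln(E0/E) / xi
n = ln(9.26e6 / 0.355) / 1
n = ln(2.608451e+07) / 1 = 17.077

17.077


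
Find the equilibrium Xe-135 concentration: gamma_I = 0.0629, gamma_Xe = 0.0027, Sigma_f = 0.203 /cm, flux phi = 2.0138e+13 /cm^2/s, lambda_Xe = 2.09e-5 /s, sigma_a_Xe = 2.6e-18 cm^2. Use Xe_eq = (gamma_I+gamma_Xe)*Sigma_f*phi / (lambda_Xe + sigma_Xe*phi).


Xe_eq = (gamma_I + gamma_Xe) * Sigma_f * phi / (lambda_Xe + sigma_Xe * phi)
Numerator = (0.0629 + 0.0027) * 0.203 * 2.0138e+13 = 2.681737e+11
Denominator = 2.09e-5 + 2.6e-18 * 2.0138e+13 = 7.325880e-05
Xe_eq = 2.681737e+11 / 7.325880e-05 = 3.6606e+15 /cm^3

3.6606e+15


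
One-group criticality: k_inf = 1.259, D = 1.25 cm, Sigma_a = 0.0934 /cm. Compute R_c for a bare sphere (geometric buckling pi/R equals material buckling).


L^2 = D / Sigma_a = 1.25 / 0.0934 = 13.38330 cm^2
B_m^2 = (k_inf - 1) / L^2 = (1.259 - 1) / 13.38330 = 0.01935248 /cm^2
For a bare sphere: B_g = pi/R, so R_c = pi / sqrt(B_m^2)
R_c = pi / sqrt(0.01935248) = 22.583 cm

22.583


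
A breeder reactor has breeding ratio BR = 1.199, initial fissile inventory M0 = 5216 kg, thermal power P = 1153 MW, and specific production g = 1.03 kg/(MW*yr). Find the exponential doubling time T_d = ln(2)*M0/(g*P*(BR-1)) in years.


Breeding gain G = BR - 1 = 1.199 - 1 = 0.199
Fissile production rate = g * P * G = 1.03 * 1153 * 0.199 = 236.33041 kg/yr
T_d = ln(2) * M0 / (g * P * G)
T_d = ln(2) * 5216 / 236.33041 = 15.298 yr

15.298


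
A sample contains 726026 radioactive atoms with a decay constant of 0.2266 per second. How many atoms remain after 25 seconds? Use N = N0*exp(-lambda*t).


N = N0 * exp(-lambda * t)
N = 726026 * exp(-0.2266 * 25)
N = 2515.8

2515.8


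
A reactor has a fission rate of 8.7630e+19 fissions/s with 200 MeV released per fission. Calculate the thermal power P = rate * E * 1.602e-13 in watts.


P = fission_rate * E_MeV * 1.602e-13
P = 8.7630e+19 * 200 * 1.602e-13
P = 2.8077e+09 W

2.8077e+09


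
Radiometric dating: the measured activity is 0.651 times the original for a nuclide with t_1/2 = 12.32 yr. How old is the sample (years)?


lambda = ln(2) / t_half = ln(2) / 12.32 = 0.05626195 /yr
t = -ln(A/A0) / lambda
t = -ln(0.651) / 0.05626195
t = 7.6294 yr

7.6294


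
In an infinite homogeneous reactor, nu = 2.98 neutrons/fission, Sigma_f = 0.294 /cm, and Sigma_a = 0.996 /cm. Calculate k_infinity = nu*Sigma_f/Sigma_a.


k_inf = nu * Sigma_f / Sigma_a
k_inf = 2.98 * 0.294 / 0.996
k_inf = 0.87964

0.87964


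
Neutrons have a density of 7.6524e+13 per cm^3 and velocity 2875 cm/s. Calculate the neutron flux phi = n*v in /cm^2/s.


phi = n * v
phi = 7.6524e+13 * 2875
phi = 2.2001e+17 /cm^2/s

2.2001e+17
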